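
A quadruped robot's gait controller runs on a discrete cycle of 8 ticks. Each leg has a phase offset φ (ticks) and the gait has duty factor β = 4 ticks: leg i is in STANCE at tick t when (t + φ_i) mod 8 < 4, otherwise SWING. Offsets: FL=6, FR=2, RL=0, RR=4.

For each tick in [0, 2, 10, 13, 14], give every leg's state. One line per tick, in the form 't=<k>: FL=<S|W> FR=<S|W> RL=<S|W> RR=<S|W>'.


t=0: FL=W FR=S RL=S RR=W
t=2: FL=S FR=W RL=S RR=W
t=10: FL=S FR=W RL=S RR=W
t=13: FL=S FR=W RL=W RR=S
t=14: FL=W FR=S RL=W RR=S

t=0: phase=(6,2,0,4) vs β=4 → FL=W FR=S RL=S RR=W
t=2: phase=(0,4,2,6) vs β=4 → FL=S FR=W RL=S RR=W
t=10: phase=(0,4,2,6) vs β=4 → FL=S FR=W RL=S RR=W
t=13: phase=(3,7,5,1) vs β=4 → FL=S FR=W RL=W RR=S
t=14: phase=(4,0,6,2) vs β=4 → FL=W FR=S RL=W RR=S


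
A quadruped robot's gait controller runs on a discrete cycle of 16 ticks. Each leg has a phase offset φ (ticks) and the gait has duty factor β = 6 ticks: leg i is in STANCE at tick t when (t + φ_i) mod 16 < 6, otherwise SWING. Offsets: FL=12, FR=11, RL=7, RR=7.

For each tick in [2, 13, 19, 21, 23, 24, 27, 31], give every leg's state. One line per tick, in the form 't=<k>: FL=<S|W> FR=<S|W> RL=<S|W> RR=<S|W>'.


t=2: FL=W FR=W RL=W RR=W
t=13: FL=W FR=W RL=S RR=S
t=19: FL=W FR=W RL=W RR=W
t=21: FL=S FR=S RL=W RR=W
t=23: FL=S FR=S RL=W RR=W
t=24: FL=S FR=S RL=W RR=W
t=27: FL=W FR=W RL=S RR=S
t=31: FL=W FR=W RL=W RR=W

t=2: phase=(14,13,9,9) vs β=6 → FL=W FR=W RL=W RR=W
t=13: phase=(9,8,4,4) vs β=6 → FL=W FR=W RL=S RR=S
t=19: phase=(15,14,10,10) vs β=6 → FL=W FR=W RL=W RR=W
t=21: phase=(1,0,12,12) vs β=6 → FL=S FR=S RL=W RR=W
t=23: phase=(3,2,14,14) vs β=6 → FL=S FR=S RL=W RR=W
t=24: phase=(4,3,15,15) vs β=6 → FL=S FR=S RL=W RR=W
t=27: phase=(7,6,2,2) vs β=6 → FL=W FR=W RL=S RR=S
t=31: phase=(11,10,6,6) vs β=6 → FL=W FR=W RL=W RR=W


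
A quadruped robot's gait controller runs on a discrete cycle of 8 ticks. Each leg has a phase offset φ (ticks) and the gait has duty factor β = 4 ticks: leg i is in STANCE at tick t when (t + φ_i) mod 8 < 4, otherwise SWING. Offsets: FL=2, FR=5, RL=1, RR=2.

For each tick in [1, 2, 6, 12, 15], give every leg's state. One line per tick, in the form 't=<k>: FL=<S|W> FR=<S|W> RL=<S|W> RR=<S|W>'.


t=1: FL=S FR=W RL=S RR=S
t=2: FL=W FR=W RL=S RR=W
t=6: FL=S FR=S RL=W RR=S
t=12: FL=W FR=S RL=W RR=W
t=15: FL=S FR=W RL=S RR=S

t=1: phase=(3,6,2,3) vs β=4 → FL=S FR=W RL=S RR=S
t=2: phase=(4,7,3,4) vs β=4 → FL=W FR=W RL=S RR=W
t=6: phase=(0,3,7,0) vs β=4 → FL=S FR=S RL=W RR=S
t=12: phase=(6,1,5,6) vs β=4 → FL=W FR=S RL=W RR=W
t=15: phase=(1,4,0,1) vs β=4 → FL=S FR=W RL=S RR=S


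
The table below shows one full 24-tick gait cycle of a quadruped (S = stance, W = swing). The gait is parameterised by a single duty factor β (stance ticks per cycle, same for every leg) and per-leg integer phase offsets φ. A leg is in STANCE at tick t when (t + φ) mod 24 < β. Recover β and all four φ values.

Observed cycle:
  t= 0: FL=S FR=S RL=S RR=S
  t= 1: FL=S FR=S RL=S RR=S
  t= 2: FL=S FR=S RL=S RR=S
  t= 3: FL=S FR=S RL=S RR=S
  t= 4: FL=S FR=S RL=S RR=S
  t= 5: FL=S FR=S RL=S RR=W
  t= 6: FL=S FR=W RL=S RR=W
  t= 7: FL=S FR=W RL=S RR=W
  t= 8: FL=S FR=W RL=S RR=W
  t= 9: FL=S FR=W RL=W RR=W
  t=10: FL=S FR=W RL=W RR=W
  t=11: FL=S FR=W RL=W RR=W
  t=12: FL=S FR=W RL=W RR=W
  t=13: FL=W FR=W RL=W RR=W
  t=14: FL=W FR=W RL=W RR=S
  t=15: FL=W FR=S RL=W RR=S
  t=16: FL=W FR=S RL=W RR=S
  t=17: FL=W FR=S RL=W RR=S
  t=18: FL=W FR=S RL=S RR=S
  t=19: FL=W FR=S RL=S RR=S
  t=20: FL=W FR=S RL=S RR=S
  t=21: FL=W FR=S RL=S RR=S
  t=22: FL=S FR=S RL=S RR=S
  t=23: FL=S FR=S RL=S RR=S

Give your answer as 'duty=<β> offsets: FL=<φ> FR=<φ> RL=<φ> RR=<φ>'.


duty=15 offsets: FL=2 FR=9 RL=6 RR=10

duty β = stance ticks per leg = 15
FL: stance ticks = 15; W→S at t=22 → φ=2
FR: stance ticks = 15; W→S at t=15 → φ=9
RL: stance ticks = 15; W→S at t=18 → φ=6
RR: stance ticks = 15; W→S at t=14 → φ=10


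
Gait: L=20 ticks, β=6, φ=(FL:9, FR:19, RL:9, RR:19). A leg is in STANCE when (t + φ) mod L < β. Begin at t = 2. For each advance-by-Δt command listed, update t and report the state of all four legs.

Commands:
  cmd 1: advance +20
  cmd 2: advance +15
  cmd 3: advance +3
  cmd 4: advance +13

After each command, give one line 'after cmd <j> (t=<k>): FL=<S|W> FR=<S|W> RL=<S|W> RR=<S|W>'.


start t=2: FL=W FR=S RL=W RR=S
cmd 1: advance +20 → t=22, phase=(11,1,11,1) → FL=W FR=S RL=W RR=S
cmd 2: advance +15 → t=37, phase=(6,16,6,16) → FL=W FR=W RL=W RR=W
cmd 3: advance +3 → t=40, phase=(9,19,9,19) → FL=W FR=W RL=W RR=W
cmd 4: advance +13 → t=53, phase=(2,12,2,12) → FL=S FR=W RL=S RR=W

after cmd 1 (t=22): FL=W FR=S RL=W RR=S
after cmd 2 (t=37): FL=W FR=W RL=W RR=W
after cmd 3 (t=40): FL=W FR=W RL=W RR=W
after cmd 4 (t=53): FL=S FR=W RL=S RR=W


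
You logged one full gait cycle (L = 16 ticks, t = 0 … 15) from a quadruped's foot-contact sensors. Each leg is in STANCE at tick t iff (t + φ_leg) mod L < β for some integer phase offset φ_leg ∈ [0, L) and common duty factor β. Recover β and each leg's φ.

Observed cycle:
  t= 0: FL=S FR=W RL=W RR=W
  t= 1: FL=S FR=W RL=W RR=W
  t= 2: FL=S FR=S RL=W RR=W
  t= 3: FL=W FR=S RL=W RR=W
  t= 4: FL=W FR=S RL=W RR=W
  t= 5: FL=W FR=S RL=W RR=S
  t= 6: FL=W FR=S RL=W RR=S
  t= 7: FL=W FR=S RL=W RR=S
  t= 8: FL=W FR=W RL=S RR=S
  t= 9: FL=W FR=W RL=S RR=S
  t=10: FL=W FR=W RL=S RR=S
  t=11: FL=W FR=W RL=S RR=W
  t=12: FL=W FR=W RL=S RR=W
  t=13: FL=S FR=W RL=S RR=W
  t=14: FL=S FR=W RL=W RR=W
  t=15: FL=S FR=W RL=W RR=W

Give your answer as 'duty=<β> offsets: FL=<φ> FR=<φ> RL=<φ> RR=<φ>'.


duty β = stance ticks per leg = 6
FL: stance ticks = 6; W→S at t=13 → φ=3
FR: stance ticks = 6; W→S at t=2 → φ=14
RL: stance ticks = 6; W→S at t=8 → φ=8
RR: stance ticks = 6; W→S at t=5 → φ=11

duty=6 offsets: FL=3 FR=14 RL=8 RR=11


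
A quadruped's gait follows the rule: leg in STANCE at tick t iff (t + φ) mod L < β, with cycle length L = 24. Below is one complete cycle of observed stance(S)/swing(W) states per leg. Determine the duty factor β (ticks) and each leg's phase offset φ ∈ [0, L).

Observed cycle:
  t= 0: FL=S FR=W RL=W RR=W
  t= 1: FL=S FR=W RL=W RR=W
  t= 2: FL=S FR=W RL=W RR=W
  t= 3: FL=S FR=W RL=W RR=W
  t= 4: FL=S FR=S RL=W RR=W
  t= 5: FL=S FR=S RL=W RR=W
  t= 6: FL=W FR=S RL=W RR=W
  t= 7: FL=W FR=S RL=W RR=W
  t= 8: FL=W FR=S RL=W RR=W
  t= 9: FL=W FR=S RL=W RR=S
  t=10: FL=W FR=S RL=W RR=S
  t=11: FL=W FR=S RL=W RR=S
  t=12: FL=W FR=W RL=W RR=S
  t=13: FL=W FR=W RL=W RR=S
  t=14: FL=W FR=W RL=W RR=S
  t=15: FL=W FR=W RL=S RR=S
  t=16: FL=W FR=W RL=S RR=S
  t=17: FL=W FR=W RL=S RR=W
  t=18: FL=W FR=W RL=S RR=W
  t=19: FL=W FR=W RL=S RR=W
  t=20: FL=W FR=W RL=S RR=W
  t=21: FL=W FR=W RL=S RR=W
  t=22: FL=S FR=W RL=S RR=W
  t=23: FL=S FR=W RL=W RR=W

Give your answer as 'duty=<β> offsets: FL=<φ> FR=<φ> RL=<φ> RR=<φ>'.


duty β = stance ticks per leg = 8
FL: stance ticks = 8; W→S at t=22 → φ=2
FR: stance ticks = 8; W→S at t=4 → φ=20
RL: stance ticks = 8; W→S at t=15 → φ=9
RR: stance ticks = 8; W→S at t=9 → φ=15

duty=8 offsets: FL=2 FR=20 RL=9 RR=15


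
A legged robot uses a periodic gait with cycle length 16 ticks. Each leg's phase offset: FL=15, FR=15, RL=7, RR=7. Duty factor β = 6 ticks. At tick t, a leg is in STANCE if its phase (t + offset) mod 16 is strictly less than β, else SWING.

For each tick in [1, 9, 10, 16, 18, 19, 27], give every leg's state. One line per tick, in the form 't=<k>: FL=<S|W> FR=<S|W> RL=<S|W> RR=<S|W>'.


t=1: phase=(0,0,8,8) vs β=6 → FL=S FR=S RL=W RR=W
t=9: phase=(8,8,0,0) vs β=6 → FL=W FR=W RL=S RR=S
t=10: phase=(9,9,1,1) vs β=6 → FL=W FR=W RL=S RR=S
t=16: phase=(15,15,7,7) vs β=6 → FL=W FR=W RL=W RR=W
t=18: phase=(1,1,9,9) vs β=6 → FL=S FR=S RL=W RR=W
t=19: phase=(2,2,10,10) vs β=6 → FL=S FR=S RL=W RR=W
t=27: phase=(10,10,2,2) vs β=6 → FL=W FR=W RL=S RR=S

t=1: FL=S FR=S RL=W RR=W
t=9: FL=W FR=W RL=S RR=S
t=10: FL=W FR=W RL=S RR=S
t=16: FL=W FR=W RL=W RR=W
t=18: FL=S FR=S RL=W RR=W
t=19: FL=S FR=S RL=W RR=W
t=27: FL=W FR=W RL=S RR=S


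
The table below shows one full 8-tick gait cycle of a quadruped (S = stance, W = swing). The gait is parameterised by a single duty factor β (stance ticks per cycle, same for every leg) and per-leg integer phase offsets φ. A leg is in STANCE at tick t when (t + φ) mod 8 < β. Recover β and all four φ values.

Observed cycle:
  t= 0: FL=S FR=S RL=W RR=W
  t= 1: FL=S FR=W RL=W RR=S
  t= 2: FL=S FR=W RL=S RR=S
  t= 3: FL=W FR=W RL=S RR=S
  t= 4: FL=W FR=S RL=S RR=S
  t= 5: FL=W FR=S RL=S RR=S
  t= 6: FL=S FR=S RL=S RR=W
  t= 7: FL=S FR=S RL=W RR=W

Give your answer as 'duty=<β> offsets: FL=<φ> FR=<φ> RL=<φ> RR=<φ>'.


duty β = stance ticks per leg = 5
FL: stance ticks = 5; W→S at t=6 → φ=2
FR: stance ticks = 5; W→S at t=4 → φ=4
RL: stance ticks = 5; W→S at t=2 → φ=6
RR: stance ticks = 5; W→S at t=1 → φ=7

duty=5 offsets: FL=2 FR=4 RL=6 RR=7


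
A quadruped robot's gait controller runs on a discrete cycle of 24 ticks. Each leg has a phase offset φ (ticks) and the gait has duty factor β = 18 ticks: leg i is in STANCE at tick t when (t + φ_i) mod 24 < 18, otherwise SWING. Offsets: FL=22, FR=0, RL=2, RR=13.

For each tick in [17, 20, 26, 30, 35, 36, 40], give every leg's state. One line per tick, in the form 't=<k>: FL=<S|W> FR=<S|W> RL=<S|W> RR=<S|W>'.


t=17: FL=S FR=S RL=W RR=S
t=20: FL=W FR=W RL=W RR=S
t=26: FL=S FR=S RL=S RR=S
t=30: FL=S FR=S RL=S RR=W
t=35: FL=S FR=S RL=S RR=S
t=36: FL=S FR=S RL=S RR=S
t=40: FL=S FR=S RL=W RR=S

t=17: phase=(15,17,19,6) vs β=18 → FL=S FR=S RL=W RR=S
t=20: phase=(18,20,22,9) vs β=18 → FL=W FR=W RL=W RR=S
t=26: phase=(0,2,4,15) vs β=18 → FL=S FR=S RL=S RR=S
t=30: phase=(4,6,8,19) vs β=18 → FL=S FR=S RL=S RR=W
t=35: phase=(9,11,13,0) vs β=18 → FL=S FR=S RL=S RR=S
t=36: phase=(10,12,14,1) vs β=18 → FL=S FR=S RL=S RR=S
t=40: phase=(14,16,18,5) vs β=18 → FL=S FR=S RL=W RR=S


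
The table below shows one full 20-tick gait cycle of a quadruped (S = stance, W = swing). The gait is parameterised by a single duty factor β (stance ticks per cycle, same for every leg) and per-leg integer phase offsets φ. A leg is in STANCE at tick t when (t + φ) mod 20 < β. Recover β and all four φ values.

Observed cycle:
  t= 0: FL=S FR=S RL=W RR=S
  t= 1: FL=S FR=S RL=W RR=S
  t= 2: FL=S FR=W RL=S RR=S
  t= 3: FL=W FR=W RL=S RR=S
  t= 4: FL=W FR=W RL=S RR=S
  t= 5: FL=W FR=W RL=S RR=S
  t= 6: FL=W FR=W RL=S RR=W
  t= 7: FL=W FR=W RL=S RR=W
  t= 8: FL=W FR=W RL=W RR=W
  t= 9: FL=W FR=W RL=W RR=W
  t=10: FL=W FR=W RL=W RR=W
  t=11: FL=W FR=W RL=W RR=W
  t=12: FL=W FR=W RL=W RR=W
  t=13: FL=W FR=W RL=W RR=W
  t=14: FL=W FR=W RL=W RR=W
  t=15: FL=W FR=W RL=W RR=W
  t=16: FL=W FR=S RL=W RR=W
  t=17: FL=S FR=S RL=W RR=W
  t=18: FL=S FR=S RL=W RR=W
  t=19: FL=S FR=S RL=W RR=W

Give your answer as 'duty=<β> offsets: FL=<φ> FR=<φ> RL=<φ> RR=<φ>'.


duty β = stance ticks per leg = 6
FL: stance ticks = 6; W→S at t=17 → φ=3
FR: stance ticks = 6; W→S at t=16 → φ=4
RL: stance ticks = 6; W→S at t=2 → φ=18
RR: stance ticks = 6; W→S at t=0 → φ=0

duty=6 offsets: FL=3 FR=4 RL=18 RR=0


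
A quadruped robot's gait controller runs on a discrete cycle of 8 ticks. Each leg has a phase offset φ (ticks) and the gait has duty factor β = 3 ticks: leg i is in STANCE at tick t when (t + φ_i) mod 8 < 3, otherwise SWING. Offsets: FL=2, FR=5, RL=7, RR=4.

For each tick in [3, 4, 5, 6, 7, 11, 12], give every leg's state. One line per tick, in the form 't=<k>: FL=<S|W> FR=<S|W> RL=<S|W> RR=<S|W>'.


t=3: FL=W FR=S RL=S RR=W
t=4: FL=W FR=S RL=W RR=S
t=5: FL=W FR=S RL=W RR=S
t=6: FL=S FR=W RL=W RR=S
t=7: FL=S FR=W RL=W RR=W
t=11: FL=W FR=S RL=S RR=W
t=12: FL=W FR=S RL=W RR=S

t=3: phase=(5,0,2,7) vs β=3 → FL=W FR=S RL=S RR=W
t=4: phase=(6,1,3,0) vs β=3 → FL=W FR=S RL=W RR=S
t=5: phase=(7,2,4,1) vs β=3 → FL=W FR=S RL=W RR=S
t=6: phase=(0,3,5,2) vs β=3 → FL=S FR=W RL=W RR=S
t=7: phase=(1,4,6,3) vs β=3 → FL=S FR=W RL=W RR=W
t=11: phase=(5,0,2,7) vs β=3 → FL=W FR=S RL=S RR=W
t=12: phase=(6,1,3,0) vs β=3 → FL=W FR=S RL=W RR=S


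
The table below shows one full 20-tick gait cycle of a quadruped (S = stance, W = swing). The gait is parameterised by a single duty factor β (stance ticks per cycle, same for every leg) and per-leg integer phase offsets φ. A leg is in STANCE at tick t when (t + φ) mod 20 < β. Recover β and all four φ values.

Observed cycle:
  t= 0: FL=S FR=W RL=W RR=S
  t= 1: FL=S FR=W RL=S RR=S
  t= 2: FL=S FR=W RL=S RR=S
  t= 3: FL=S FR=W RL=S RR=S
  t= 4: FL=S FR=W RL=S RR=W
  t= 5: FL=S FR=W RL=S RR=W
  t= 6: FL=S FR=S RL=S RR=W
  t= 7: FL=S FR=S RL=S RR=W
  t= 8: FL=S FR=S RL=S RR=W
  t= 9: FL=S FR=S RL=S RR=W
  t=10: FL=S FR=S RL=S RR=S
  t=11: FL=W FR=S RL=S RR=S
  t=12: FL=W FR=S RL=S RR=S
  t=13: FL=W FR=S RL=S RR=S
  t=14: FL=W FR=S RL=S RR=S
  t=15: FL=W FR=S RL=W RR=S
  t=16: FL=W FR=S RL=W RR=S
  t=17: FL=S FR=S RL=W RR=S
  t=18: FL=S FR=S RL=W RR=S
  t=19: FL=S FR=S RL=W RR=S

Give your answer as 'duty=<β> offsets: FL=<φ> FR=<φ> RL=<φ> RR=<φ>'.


duty=14 offsets: FL=3 FR=14 RL=19 RR=10

duty β = stance ticks per leg = 14
FL: stance ticks = 14; W→S at t=17 → φ=3
FR: stance ticks = 14; W→S at t=6 → φ=14
RL: stance ticks = 14; W→S at t=1 → φ=19
RR: stance ticks = 14; W→S at t=10 → φ=10


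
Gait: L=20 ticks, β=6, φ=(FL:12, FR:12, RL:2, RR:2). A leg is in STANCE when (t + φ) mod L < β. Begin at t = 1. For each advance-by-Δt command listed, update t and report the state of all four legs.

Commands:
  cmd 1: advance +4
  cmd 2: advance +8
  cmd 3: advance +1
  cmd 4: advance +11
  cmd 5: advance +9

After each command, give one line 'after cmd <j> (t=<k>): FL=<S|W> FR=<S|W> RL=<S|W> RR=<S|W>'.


start t=1: FL=W FR=W RL=S RR=S
cmd 1: advance +4 → t=5, phase=(17,17,7,7) → FL=W FR=W RL=W RR=W
cmd 2: advance +8 → t=13, phase=(5,5,15,15) → FL=S FR=S RL=W RR=W
cmd 3: advance +1 → t=14, phase=(6,6,16,16) → FL=W FR=W RL=W RR=W
cmd 4: advance +11 → t=25, phase=(17,17,7,7) → FL=W FR=W RL=W RR=W
cmd 5: advance +9 → t=34, phase=(6,6,16,16) → FL=W FR=W RL=W RR=W

after cmd 1 (t=5): FL=W FR=W RL=W RR=W
after cmd 2 (t=13): FL=S FR=S RL=W RR=W
after cmd 3 (t=14): FL=W FR=W RL=W RR=W
after cmd 4 (t=25): FL=W FR=W RL=W RR=W
after cmd 5 (t=34): FL=W FR=W RL=W RR=W


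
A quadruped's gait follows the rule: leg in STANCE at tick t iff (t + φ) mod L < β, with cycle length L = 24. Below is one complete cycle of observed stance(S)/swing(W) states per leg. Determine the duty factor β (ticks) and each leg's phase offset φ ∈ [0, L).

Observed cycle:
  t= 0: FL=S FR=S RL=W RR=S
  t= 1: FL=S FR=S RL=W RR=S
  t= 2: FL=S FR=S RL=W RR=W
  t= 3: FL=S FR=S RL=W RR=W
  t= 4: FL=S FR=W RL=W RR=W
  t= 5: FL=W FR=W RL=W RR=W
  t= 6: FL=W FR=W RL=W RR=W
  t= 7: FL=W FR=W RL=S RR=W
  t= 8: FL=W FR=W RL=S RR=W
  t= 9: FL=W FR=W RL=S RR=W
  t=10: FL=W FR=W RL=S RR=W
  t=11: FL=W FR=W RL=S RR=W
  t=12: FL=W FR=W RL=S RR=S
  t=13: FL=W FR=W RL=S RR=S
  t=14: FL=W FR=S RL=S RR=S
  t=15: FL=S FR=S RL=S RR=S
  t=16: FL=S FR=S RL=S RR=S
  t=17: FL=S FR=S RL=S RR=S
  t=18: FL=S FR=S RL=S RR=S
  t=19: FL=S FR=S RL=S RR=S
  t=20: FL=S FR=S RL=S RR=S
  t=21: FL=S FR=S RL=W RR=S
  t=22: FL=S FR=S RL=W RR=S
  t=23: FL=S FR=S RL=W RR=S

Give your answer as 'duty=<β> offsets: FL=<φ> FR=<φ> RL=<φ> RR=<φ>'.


duty=14 offsets: FL=9 FR=10 RL=17 RR=12

duty β = stance ticks per leg = 14
FL: stance ticks = 14; W→S at t=15 → φ=9
FR: stance ticks = 14; W→S at t=14 → φ=10
RL: stance ticks = 14; W→S at t=7 → φ=17
RR: stance ticks = 14; W→S at t=12 → φ=12


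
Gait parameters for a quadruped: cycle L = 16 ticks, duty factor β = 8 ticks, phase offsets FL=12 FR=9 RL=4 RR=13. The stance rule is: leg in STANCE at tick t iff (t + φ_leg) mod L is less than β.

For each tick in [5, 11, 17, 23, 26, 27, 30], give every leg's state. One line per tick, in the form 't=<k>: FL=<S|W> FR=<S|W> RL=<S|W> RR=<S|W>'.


t=5: FL=S FR=W RL=W RR=S
t=11: FL=S FR=S RL=W RR=W
t=17: FL=W FR=W RL=S RR=W
t=23: FL=S FR=S RL=W RR=S
t=26: FL=S FR=S RL=W RR=S
t=27: FL=S FR=S RL=W RR=W
t=30: FL=W FR=S RL=S RR=W

t=5: phase=(1,14,9,2) vs β=8 → FL=S FR=W RL=W RR=S
t=11: phase=(7,4,15,8) vs β=8 → FL=S FR=S RL=W RR=W
t=17: phase=(13,10,5,14) vs β=8 → FL=W FR=W RL=S RR=W
t=23: phase=(3,0,11,4) vs β=8 → FL=S FR=S RL=W RR=S
t=26: phase=(6,3,14,7) vs β=8 → FL=S FR=S RL=W RR=S
t=27: phase=(7,4,15,8) vs β=8 → FL=S FR=S RL=W RR=W
t=30: phase=(10,7,2,11) vs β=8 → FL=W FR=S RL=S RR=W


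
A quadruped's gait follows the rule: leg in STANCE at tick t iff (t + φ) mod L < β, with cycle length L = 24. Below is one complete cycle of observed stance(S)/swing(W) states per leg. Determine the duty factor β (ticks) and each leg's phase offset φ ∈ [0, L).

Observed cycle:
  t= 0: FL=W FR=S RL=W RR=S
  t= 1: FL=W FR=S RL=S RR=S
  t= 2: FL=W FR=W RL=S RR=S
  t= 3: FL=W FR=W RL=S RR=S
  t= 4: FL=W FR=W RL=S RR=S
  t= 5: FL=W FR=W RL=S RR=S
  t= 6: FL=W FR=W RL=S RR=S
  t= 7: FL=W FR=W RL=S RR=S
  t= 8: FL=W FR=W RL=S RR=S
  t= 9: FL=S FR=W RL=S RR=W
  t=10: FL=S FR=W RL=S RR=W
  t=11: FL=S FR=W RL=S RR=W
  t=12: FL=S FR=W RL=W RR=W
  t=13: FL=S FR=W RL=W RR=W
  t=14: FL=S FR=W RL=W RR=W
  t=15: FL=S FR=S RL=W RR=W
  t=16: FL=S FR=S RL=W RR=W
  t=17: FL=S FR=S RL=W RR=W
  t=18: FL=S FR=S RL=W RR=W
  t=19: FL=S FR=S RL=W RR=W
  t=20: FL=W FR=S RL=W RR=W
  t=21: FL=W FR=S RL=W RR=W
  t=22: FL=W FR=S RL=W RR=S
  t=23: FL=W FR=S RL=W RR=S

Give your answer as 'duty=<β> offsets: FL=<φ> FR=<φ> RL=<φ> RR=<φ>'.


duty β = stance ticks per leg = 11
FL: stance ticks = 11; W→S at t=9 → φ=15
FR: stance ticks = 11; W→S at t=15 → φ=9
RL: stance ticks = 11; W→S at t=1 → φ=23
RR: stance ticks = 11; W→S at t=22 → φ=2

duty=11 offsets: FL=15 FR=9 RL=23 RR=2


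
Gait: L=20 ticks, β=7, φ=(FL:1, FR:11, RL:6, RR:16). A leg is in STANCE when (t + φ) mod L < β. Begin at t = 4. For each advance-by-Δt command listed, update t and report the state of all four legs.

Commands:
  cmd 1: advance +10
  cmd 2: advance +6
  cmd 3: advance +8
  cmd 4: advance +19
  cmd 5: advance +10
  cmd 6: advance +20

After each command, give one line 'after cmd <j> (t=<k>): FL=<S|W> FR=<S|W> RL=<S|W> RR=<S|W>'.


after cmd 1 (t=14): FL=W FR=S RL=S RR=W
after cmd 2 (t=20): FL=S FR=W RL=S RR=W
after cmd 3 (t=28): FL=W FR=W RL=W RR=S
after cmd 4 (t=47): FL=W FR=W RL=W RR=S
after cmd 5 (t=57): FL=W FR=W RL=S RR=W
after cmd 6 (t=77): FL=W FR=W RL=S RR=W

start t=4: FL=S FR=W RL=W RR=S
cmd 1: advance +10 → t=14, phase=(15,5,0,10) → FL=W FR=S RL=S RR=W
cmd 2: advance +6 → t=20, phase=(1,11,6,16) → FL=S FR=W RL=S RR=W
cmd 3: advance +8 → t=28, phase=(9,19,14,4) → FL=W FR=W RL=W RR=S
cmd 4: advance +19 → t=47, phase=(8,18,13,3) → FL=W FR=W RL=W RR=S
cmd 5: advance +10 → t=57, phase=(18,8,3,13) → FL=W FR=W RL=S RR=W
cmd 6: advance +20 → t=77, phase=(18,8,3,13) → FL=W FR=W RL=S RR=W


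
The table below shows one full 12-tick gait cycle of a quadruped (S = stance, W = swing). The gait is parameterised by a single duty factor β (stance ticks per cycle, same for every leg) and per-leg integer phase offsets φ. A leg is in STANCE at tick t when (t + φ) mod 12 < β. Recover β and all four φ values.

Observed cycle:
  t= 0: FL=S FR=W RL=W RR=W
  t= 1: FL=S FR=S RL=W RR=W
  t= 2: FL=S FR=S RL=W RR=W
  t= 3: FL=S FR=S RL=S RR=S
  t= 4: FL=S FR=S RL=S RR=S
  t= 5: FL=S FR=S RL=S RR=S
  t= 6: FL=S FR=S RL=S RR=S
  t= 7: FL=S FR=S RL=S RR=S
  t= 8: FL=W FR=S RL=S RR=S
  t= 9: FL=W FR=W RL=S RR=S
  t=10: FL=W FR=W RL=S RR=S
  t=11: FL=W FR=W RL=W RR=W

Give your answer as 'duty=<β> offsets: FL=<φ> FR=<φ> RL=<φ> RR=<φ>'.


duty=8 offsets: FL=0 FR=11 RL=9 RR=9

duty β = stance ticks per leg = 8
FL: stance ticks = 8; W→S at t=0 → φ=0
FR: stance ticks = 8; W→S at t=1 → φ=11
RL: stance ticks = 8; W→S at t=3 → φ=9
RR: stance ticks = 8; W→S at t=3 → φ=9


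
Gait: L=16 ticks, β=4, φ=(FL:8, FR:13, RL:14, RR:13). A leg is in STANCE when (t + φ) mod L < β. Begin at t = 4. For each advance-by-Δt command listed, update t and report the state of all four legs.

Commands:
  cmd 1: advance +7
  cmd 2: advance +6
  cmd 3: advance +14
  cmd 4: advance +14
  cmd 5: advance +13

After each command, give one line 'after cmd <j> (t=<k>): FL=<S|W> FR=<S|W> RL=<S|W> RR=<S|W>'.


start t=4: FL=W FR=S RL=S RR=S
cmd 1: advance +7 → t=11, phase=(3,8,9,8) → FL=S FR=W RL=W RR=W
cmd 2: advance +6 → t=17, phase=(9,14,15,14) → FL=W FR=W RL=W RR=W
cmd 3: advance +14 → t=31, phase=(7,12,13,12) → FL=W FR=W RL=W RR=W
cmd 4: advance +14 → t=45, phase=(5,10,11,10) → FL=W FR=W RL=W RR=W
cmd 5: advance +13 → t=58, phase=(2,7,8,7) → FL=S FR=W RL=W RR=W

after cmd 1 (t=11): FL=S FR=W RL=W RR=W
after cmd 2 (t=17): FL=W FR=W RL=W RR=W
after cmd 3 (t=31): FL=W FR=W RL=W RR=W
after cmd 4 (t=45): FL=W FR=W RL=W RR=W
after cmd 5 (t=58): FL=S FR=W RL=W RR=W


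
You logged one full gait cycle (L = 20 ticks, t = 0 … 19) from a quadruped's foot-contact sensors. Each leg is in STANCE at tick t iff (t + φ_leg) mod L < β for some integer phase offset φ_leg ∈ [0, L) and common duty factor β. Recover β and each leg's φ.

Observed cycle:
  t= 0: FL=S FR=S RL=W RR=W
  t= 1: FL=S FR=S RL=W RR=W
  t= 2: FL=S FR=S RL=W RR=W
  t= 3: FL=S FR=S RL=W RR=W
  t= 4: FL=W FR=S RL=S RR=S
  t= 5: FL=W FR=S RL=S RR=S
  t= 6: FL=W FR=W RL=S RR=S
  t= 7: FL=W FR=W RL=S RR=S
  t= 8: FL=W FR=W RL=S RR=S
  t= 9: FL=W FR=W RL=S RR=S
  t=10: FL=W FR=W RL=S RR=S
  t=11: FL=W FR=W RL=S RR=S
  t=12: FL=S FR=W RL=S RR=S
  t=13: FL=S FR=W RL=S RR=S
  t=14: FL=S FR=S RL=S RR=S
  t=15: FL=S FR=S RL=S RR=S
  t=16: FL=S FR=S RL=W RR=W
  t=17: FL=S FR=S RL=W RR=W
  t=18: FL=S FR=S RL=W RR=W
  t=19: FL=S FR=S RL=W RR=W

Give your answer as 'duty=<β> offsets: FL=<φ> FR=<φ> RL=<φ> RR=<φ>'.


duty=12 offsets: FL=8 FR=6 RL=16 RR=16

duty β = stance ticks per leg = 12
FL: stance ticks = 12; W→S at t=12 → φ=8
FR: stance ticks = 12; W→S at t=14 → φ=6
RL: stance ticks = 12; W→S at t=4 → φ=16
RR: stance ticks = 12; W→S at t=4 → φ=16


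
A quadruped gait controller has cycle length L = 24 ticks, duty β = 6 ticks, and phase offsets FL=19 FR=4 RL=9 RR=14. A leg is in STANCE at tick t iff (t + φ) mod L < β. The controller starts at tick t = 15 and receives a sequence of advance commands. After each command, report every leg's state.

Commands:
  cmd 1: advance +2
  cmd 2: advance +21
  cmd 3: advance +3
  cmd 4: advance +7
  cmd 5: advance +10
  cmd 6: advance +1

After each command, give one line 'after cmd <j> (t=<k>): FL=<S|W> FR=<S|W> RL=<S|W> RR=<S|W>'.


after cmd 1 (t=17): FL=W FR=W RL=S RR=W
after cmd 2 (t=38): FL=W FR=W RL=W RR=S
after cmd 3 (t=41): FL=W FR=W RL=S RR=W
after cmd 4 (t=48): FL=W FR=S RL=W RR=W
after cmd 5 (t=58): FL=S FR=W RL=W RR=S
after cmd 6 (t=59): FL=W FR=W RL=W RR=S

start t=15: FL=W FR=W RL=S RR=S
cmd 1: advance +2 → t=17, phase=(12,21,2,7) → FL=W FR=W RL=S RR=W
cmd 2: advance +21 → t=38, phase=(9,18,23,4) → FL=W FR=W RL=W RR=S
cmd 3: advance +3 → t=41, phase=(12,21,2,7) → FL=W FR=W RL=S RR=W
cmd 4: advance +7 → t=48, phase=(19,4,9,14) → FL=W FR=S RL=W RR=W
cmd 5: advance +10 → t=58, phase=(5,14,19,0) → FL=S FR=W RL=W RR=S
cmd 6: advance +1 → t=59, phase=(6,15,20,1) → FL=W FR=W RL=W RR=S


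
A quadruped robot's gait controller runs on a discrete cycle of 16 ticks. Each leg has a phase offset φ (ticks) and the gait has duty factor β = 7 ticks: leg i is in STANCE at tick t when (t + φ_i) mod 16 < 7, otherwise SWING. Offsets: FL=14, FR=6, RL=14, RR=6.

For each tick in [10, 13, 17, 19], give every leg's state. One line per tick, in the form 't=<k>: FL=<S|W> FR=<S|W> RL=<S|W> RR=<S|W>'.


t=10: FL=W FR=S RL=W RR=S
t=13: FL=W FR=S RL=W RR=S
t=17: FL=W FR=W RL=W RR=W
t=19: FL=S FR=W RL=S RR=W

t=10: phase=(8,0,8,0) vs β=7 → FL=W FR=S RL=W RR=S
t=13: phase=(11,3,11,3) vs β=7 → FL=W FR=S RL=W RR=S
t=17: phase=(15,7,15,7) vs β=7 → FL=W FR=W RL=W RR=W
t=19: phase=(1,9,1,9) vs β=7 → FL=S FR=W RL=S RR=W


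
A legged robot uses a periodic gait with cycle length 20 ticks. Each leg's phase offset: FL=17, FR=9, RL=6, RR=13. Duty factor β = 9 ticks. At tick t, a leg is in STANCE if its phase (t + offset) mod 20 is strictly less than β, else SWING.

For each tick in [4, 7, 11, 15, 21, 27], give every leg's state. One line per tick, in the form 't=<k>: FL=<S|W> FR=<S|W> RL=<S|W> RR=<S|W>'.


t=4: FL=S FR=W RL=W RR=W
t=7: FL=S FR=W RL=W RR=S
t=11: FL=S FR=S RL=W RR=S
t=15: FL=W FR=S RL=S RR=S
t=21: FL=W FR=W RL=S RR=W
t=27: FL=S FR=W RL=W RR=S

t=4: phase=(1,13,10,17) vs β=9 → FL=S FR=W RL=W RR=W
t=7: phase=(4,16,13,0) vs β=9 → FL=S FR=W RL=W RR=S
t=11: phase=(8,0,17,4) vs β=9 → FL=S FR=S RL=W RR=S
t=15: phase=(12,4,1,8) vs β=9 → FL=W FR=S RL=S RR=S
t=21: phase=(18,10,7,14) vs β=9 → FL=W FR=W RL=S RR=W
t=27: phase=(4,16,13,0) vs β=9 → FL=S FR=W RL=W RR=S


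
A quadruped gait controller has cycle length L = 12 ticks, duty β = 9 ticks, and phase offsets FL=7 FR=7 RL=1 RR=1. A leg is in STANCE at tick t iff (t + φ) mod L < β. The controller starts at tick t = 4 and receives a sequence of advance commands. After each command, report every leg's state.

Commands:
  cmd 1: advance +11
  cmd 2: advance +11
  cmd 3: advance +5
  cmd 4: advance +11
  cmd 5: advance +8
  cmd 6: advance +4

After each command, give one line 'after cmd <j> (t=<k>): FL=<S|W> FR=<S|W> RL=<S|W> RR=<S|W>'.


after cmd 1 (t=15): FL=W FR=W RL=S RR=S
after cmd 2 (t=26): FL=W FR=W RL=S RR=S
after cmd 3 (t=31): FL=S FR=S RL=S RR=S
after cmd 4 (t=42): FL=S FR=S RL=S RR=S
after cmd 5 (t=50): FL=W FR=W RL=S RR=S
after cmd 6 (t=54): FL=S FR=S RL=S RR=S

start t=4: FL=W FR=W RL=S RR=S
cmd 1: advance +11 → t=15, phase=(10,10,4,4) → FL=W FR=W RL=S RR=S
cmd 2: advance +11 → t=26, phase=(9,9,3,3) → FL=W FR=W RL=S RR=S
cmd 3: advance +5 → t=31, phase=(2,2,8,8) → FL=S FR=S RL=S RR=S
cmd 4: advance +11 → t=42, phase=(1,1,7,7) → FL=S FR=S RL=S RR=S
cmd 5: advance +8 → t=50, phase=(9,9,3,3) → FL=W FR=W RL=S RR=S
cmd 6: advance +4 → t=54, phase=(1,1,7,7) → FL=S FR=S RL=S RR=S


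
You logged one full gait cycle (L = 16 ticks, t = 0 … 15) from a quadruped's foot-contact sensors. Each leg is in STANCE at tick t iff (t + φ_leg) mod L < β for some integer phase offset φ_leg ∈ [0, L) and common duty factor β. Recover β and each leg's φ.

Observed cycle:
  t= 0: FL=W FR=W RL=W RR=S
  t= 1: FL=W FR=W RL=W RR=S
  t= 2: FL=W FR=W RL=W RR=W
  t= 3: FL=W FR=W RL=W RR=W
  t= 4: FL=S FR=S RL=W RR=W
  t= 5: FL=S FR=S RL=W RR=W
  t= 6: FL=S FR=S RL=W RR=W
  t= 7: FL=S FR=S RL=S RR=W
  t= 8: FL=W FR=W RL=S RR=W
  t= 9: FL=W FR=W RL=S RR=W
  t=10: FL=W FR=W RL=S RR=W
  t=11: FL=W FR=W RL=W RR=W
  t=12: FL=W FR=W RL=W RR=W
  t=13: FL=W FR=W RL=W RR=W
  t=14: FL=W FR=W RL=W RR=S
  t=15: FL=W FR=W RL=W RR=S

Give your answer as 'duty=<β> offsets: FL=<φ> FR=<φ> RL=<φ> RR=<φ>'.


duty β = stance ticks per leg = 4
FL: stance ticks = 4; W→S at t=4 → φ=12
FR: stance ticks = 4; W→S at t=4 → φ=12
RL: stance ticks = 4; W→S at t=7 → φ=9
RR: stance ticks = 4; W→S at t=14 → φ=2

duty=4 offsets: FL=12 FR=12 RL=9 RR=2


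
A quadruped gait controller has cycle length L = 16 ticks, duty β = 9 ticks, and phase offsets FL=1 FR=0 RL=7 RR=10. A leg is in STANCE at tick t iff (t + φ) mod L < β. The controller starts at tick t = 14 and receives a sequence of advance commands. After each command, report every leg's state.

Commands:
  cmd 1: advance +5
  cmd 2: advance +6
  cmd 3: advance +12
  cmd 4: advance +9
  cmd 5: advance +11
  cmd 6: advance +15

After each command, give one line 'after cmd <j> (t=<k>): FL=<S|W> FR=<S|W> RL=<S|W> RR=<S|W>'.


after cmd 1 (t=19): FL=S FR=S RL=W RR=W
after cmd 2 (t=25): FL=W FR=W RL=S RR=S
after cmd 3 (t=37): FL=S FR=S RL=W RR=W
after cmd 4 (t=46): FL=W FR=W RL=S RR=S
after cmd 5 (t=57): FL=W FR=W RL=S RR=S
after cmd 6 (t=72): FL=W FR=S RL=W RR=S

start t=14: FL=W FR=W RL=S RR=S
cmd 1: advance +5 → t=19, phase=(4,3,10,13) → FL=S FR=S RL=W RR=W
cmd 2: advance +6 → t=25, phase=(10,9,0,3) → FL=W FR=W RL=S RR=S
cmd 3: advance +12 → t=37, phase=(6,5,12,15) → FL=S FR=S RL=W RR=W
cmd 4: advance +9 → t=46, phase=(15,14,5,8) → FL=W FR=W RL=S RR=S
cmd 5: advance +11 → t=57, phase=(10,9,0,3) → FL=W FR=W RL=S RR=S
cmd 6: advance +15 → t=72, phase=(9,8,15,2) → FL=W FR=S RL=W RR=S


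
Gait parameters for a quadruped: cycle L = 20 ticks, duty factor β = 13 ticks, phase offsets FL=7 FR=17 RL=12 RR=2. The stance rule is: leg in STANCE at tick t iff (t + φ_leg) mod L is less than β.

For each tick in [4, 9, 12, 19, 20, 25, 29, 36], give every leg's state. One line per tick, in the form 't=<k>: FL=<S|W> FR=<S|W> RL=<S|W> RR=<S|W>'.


t=4: phase=(11,1,16,6) vs β=13 → FL=S FR=S RL=W RR=S
t=9: phase=(16,6,1,11) vs β=13 → FL=W FR=S RL=S RR=S
t=12: phase=(19,9,4,14) vs β=13 → FL=W FR=S RL=S RR=W
t=19: phase=(6,16,11,1) vs β=13 → FL=S FR=W RL=S RR=S
t=20: phase=(7,17,12,2) vs β=13 → FL=S FR=W RL=S RR=S
t=25: phase=(12,2,17,7) vs β=13 → FL=S FR=S RL=W RR=S
t=29: phase=(16,6,1,11) vs β=13 → FL=W FR=S RL=S RR=S
t=36: phase=(3,13,8,18) vs β=13 → FL=S FR=W RL=S RR=W

t=4: FL=S FR=S RL=W RR=S
t=9: FL=W FR=S RL=S RR=S
t=12: FL=W FR=S RL=S RR=W
t=19: FL=S FR=W RL=S RR=S
t=20: FL=S FR=W RL=S RR=S
t=25: FL=S FR=S RL=W RR=S
t=29: FL=W FR=S RL=S RR=S
t=36: FL=S FR=W RL=S RR=W


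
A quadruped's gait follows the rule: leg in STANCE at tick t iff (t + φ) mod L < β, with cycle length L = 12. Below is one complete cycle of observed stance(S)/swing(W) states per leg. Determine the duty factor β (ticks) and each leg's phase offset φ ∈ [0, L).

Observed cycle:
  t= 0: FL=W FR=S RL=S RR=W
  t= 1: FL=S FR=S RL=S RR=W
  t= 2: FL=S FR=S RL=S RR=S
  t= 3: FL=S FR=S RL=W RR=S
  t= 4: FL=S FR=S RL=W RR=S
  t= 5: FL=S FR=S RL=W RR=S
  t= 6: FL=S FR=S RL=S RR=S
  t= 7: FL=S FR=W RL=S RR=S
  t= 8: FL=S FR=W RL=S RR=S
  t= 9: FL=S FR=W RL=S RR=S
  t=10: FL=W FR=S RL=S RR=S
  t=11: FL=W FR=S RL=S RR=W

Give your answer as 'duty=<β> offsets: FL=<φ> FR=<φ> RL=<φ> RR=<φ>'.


duty=9 offsets: FL=11 FR=2 RL=6 RR=10

duty β = stance ticks per leg = 9
FL: stance ticks = 9; W→S at t=1 → φ=11
FR: stance ticks = 9; W→S at t=10 → φ=2
RL: stance ticks = 9; W→S at t=6 → φ=6
RR: stance ticks = 9; W→S at t=2 → φ=10


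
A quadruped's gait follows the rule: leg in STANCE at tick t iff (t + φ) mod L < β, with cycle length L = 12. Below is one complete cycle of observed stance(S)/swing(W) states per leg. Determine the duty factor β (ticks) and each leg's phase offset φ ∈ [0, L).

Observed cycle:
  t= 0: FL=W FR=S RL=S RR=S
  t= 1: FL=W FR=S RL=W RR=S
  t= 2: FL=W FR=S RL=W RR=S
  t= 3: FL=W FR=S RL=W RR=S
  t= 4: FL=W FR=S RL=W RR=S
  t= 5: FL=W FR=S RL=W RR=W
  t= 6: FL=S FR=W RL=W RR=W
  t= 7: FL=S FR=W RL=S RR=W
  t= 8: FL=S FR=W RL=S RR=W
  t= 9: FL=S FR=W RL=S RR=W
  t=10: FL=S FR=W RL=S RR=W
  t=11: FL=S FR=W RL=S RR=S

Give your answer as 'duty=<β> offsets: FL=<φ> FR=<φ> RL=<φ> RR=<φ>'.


duty=6 offsets: FL=6 FR=0 RL=5 RR=1

duty β = stance ticks per leg = 6
FL: stance ticks = 6; W→S at t=6 → φ=6
FR: stance ticks = 6; W→S at t=0 → φ=0
RL: stance ticks = 6; W→S at t=7 → φ=5
RR: stance ticks = 6; W→S at t=11 → φ=1


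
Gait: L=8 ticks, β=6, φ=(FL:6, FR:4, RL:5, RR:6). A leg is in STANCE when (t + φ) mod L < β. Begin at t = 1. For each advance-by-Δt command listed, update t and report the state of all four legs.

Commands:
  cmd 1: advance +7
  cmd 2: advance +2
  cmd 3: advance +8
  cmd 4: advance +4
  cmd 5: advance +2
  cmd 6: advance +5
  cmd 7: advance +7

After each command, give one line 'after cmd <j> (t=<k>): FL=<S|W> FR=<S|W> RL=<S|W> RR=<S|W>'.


after cmd 1 (t=8): FL=W FR=S RL=S RR=W
after cmd 2 (t=10): FL=S FR=W RL=W RR=S
after cmd 3 (t=18): FL=S FR=W RL=W RR=S
after cmd 4 (t=22): FL=S FR=S RL=S RR=S
after cmd 5 (t=24): FL=W FR=S RL=S RR=W
after cmd 6 (t=29): FL=S FR=S RL=S RR=S
after cmd 7 (t=36): FL=S FR=S RL=S RR=S

start t=1: FL=W FR=S RL=W RR=W
cmd 1: advance +7 → t=8, phase=(6,4,5,6) → FL=W FR=S RL=S RR=W
cmd 2: advance +2 → t=10, phase=(0,6,7,0) → FL=S FR=W RL=W RR=S
cmd 3: advance +8 → t=18, phase=(0,6,7,0) → FL=S FR=W RL=W RR=S
cmd 4: advance +4 → t=22, phase=(4,2,3,4) → FL=S FR=S RL=S RR=S
cmd 5: advance +2 → t=24, phase=(6,4,5,6) → FL=W FR=S RL=S RR=W
cmd 6: advance +5 → t=29, phase=(3,1,2,3) → FL=S FR=S RL=S RR=S
cmd 7: advance +7 → t=36, phase=(2,0,1,2) → FL=S FR=S RL=S RR=S


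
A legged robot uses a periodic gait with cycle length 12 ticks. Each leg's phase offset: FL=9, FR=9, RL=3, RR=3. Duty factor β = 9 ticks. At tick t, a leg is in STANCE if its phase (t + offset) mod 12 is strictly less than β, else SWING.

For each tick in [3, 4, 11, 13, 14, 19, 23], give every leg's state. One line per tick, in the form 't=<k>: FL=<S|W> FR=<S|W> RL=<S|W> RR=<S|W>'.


t=3: FL=S FR=S RL=S RR=S
t=4: FL=S FR=S RL=S RR=S
t=11: FL=S FR=S RL=S RR=S
t=13: FL=W FR=W RL=S RR=S
t=14: FL=W FR=W RL=S RR=S
t=19: FL=S FR=S RL=W RR=W
t=23: FL=S FR=S RL=S RR=S

t=3: phase=(0,0,6,6) vs β=9 → FL=S FR=S RL=S RR=S
t=4: phase=(1,1,7,7) vs β=9 → FL=S FR=S RL=S RR=S
t=11: phase=(8,8,2,2) vs β=9 → FL=S FR=S RL=S RR=S
t=13: phase=(10,10,4,4) vs β=9 → FL=W FR=W RL=S RR=S
t=14: phase=(11,11,5,5) vs β=9 → FL=W FR=W RL=S RR=S
t=19: phase=(4,4,10,10) vs β=9 → FL=S FR=S RL=W RR=W
t=23: phase=(8,8,2,2) vs β=9 → FL=S FR=S RL=S RR=S


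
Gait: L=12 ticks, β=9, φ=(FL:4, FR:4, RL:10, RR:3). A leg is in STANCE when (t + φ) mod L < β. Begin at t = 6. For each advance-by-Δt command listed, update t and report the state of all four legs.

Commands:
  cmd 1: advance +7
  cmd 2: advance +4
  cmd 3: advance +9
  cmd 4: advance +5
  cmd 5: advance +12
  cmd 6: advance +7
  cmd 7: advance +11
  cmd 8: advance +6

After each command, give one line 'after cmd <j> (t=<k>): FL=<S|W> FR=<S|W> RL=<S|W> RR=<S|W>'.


after cmd 1 (t=13): FL=S FR=S RL=W RR=S
after cmd 2 (t=17): FL=W FR=W RL=S RR=S
after cmd 3 (t=26): FL=S FR=S RL=S RR=S
after cmd 4 (t=31): FL=W FR=W RL=S RR=W
after cmd 5 (t=43): FL=W FR=W RL=S RR=W
after cmd 6 (t=50): FL=S FR=S RL=S RR=S
after cmd 7 (t=61): FL=S FR=S RL=W RR=S
after cmd 8 (t=67): FL=W FR=W RL=S RR=W

start t=6: FL=W FR=W RL=S RR=W
cmd 1: advance +7 → t=13, phase=(5,5,11,4) → FL=S FR=S RL=W RR=S
cmd 2: advance +4 → t=17, phase=(9,9,3,8) → FL=W FR=W RL=S RR=S
cmd 3: advance +9 → t=26, phase=(6,6,0,5) → FL=S FR=S RL=S RR=S
cmd 4: advance +5 → t=31, phase=(11,11,5,10) → FL=W FR=W RL=S RR=W
cmd 5: advance +12 → t=43, phase=(11,11,5,10) → FL=W FR=W RL=S RR=W
cmd 6: advance +7 → t=50, phase=(6,6,0,5) → FL=S FR=S RL=S RR=S
cmd 7: advance +11 → t=61, phase=(5,5,11,4) → FL=S FR=S RL=W RR=S
cmd 8: advance +6 → t=67, phase=(11,11,5,10) → FL=W FR=W RL=S RR=W


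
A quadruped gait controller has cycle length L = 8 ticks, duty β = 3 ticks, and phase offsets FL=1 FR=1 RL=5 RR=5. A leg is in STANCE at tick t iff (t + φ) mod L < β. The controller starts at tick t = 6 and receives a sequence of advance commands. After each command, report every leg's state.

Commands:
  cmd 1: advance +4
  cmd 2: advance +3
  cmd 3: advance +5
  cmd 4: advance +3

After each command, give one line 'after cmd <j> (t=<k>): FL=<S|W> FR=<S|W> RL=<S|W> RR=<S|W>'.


start t=6: FL=W FR=W RL=W RR=W
cmd 1: advance +4 → t=10, phase=(3,3,7,7) → FL=W FR=W RL=W RR=W
cmd 2: advance +3 → t=13, phase=(6,6,2,2) → FL=W FR=W RL=S RR=S
cmd 3: advance +5 → t=18, phase=(3,3,7,7) → FL=W FR=W RL=W RR=W
cmd 4: advance +3 → t=21, phase=(6,6,2,2) → FL=W FR=W RL=S RR=S

after cmd 1 (t=10): FL=W FR=W RL=W RR=W
after cmd 2 (t=13): FL=W FR=W RL=S RR=S
after cmd 3 (t=18): FL=W FR=W RL=W RR=W
after cmd 4 (t=21): FL=W FR=W RL=S RR=S


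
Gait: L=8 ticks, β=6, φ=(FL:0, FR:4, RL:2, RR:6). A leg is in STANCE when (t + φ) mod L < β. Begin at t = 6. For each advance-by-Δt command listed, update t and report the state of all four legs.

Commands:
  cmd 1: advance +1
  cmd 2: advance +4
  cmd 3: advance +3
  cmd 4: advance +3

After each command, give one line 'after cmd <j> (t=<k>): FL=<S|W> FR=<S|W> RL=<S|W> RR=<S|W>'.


start t=6: FL=W FR=S RL=S RR=S
cmd 1: advance +1 → t=7, phase=(7,3,1,5) → FL=W FR=S RL=S RR=S
cmd 2: advance +4 → t=11, phase=(3,7,5,1) → FL=S FR=W RL=S RR=S
cmd 3: advance +3 → t=14, phase=(6,2,0,4) → FL=W FR=S RL=S RR=S
cmd 4: advance +3 → t=17, phase=(1,5,3,7) → FL=S FR=S RL=S RR=W

after cmd 1 (t=7): FL=W FR=S RL=S RR=S
after cmd 2 (t=11): FL=S FR=W RL=S RR=S
after cmd 3 (t=14): FL=W FR=S RL=S RR=S
after cmd 4 (t=17): FL=S FR=S RL=S RR=W


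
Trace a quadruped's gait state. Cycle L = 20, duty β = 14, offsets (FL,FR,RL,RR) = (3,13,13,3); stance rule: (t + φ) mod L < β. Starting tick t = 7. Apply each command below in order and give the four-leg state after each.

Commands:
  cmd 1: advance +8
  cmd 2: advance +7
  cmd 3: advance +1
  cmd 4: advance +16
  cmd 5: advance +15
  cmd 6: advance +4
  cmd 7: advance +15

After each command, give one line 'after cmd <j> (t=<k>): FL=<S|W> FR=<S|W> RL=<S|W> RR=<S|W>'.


after cmd 1 (t=15): FL=W FR=S RL=S RR=W
after cmd 2 (t=22): FL=S FR=W RL=W RR=S
after cmd 3 (t=23): FL=S FR=W RL=W RR=S
after cmd 4 (t=39): FL=S FR=S RL=S RR=S
after cmd 5 (t=54): FL=W FR=S RL=S RR=W
after cmd 6 (t=58): FL=S FR=S RL=S RR=S
after cmd 7 (t=73): FL=W FR=S RL=S RR=W

start t=7: FL=S FR=S RL=S RR=S
cmd 1: advance +8 → t=15, phase=(18,8,8,18) → FL=W FR=S RL=S RR=W
cmd 2: advance +7 → t=22, phase=(5,15,15,5) → FL=S FR=W RL=W RR=S
cmd 3: advance +1 → t=23, phase=(6,16,16,6) → FL=S FR=W RL=W RR=S
cmd 4: advance +16 → t=39, phase=(2,12,12,2) → FL=S FR=S RL=S RR=S
cmd 5: advance +15 → t=54, phase=(17,7,7,17) → FL=W FR=S RL=S RR=W
cmd 6: advance +4 → t=58, phase=(1,11,11,1) → FL=S FR=S RL=S RR=S
cmd 7: advance +15 → t=73, phase=(16,6,6,16) → FL=W FR=S RL=S RR=W


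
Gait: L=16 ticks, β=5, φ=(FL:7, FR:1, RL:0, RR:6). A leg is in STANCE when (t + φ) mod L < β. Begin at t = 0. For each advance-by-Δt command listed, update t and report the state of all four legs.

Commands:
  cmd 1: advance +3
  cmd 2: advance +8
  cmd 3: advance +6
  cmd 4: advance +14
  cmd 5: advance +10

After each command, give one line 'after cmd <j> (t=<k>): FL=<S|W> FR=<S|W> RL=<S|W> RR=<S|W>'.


after cmd 1 (t=3): FL=W FR=S RL=S RR=W
after cmd 2 (t=11): FL=S FR=W RL=W RR=S
after cmd 3 (t=17): FL=W FR=S RL=S RR=W
after cmd 4 (t=31): FL=W FR=S RL=W RR=W
after cmd 5 (t=41): FL=S FR=W RL=W RR=W

start t=0: FL=W FR=S RL=S RR=W
cmd 1: advance +3 → t=3, phase=(10,4,3,9) → FL=W FR=S RL=S RR=W
cmd 2: advance +8 → t=11, phase=(2,12,11,1) → FL=S FR=W RL=W RR=S
cmd 3: advance +6 → t=17, phase=(8,2,1,7) → FL=W FR=S RL=S RR=W
cmd 4: advance +14 → t=31, phase=(6,0,15,5) → FL=W FR=S RL=W RR=W
cmd 5: advance +10 → t=41, phase=(0,10,9,15) → FL=S FR=W RL=W RR=W


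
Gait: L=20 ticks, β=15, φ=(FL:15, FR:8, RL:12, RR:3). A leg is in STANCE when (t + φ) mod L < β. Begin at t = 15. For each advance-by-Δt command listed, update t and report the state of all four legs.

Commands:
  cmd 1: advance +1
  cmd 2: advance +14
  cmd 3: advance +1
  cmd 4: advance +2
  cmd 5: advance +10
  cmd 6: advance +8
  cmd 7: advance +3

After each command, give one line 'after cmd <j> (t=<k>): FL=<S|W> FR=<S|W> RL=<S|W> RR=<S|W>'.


start t=15: FL=S FR=S RL=S RR=W
cmd 1: advance +1 → t=16, phase=(11,4,8,19) → FL=S FR=S RL=S RR=W
cmd 2: advance +14 → t=30, phase=(5,18,2,13) → FL=S FR=W RL=S RR=S
cmd 3: advance +1 → t=31, phase=(6,19,3,14) → FL=S FR=W RL=S RR=S
cmd 4: advance +2 → t=33, phase=(8,1,5,16) → FL=S FR=S RL=S RR=W
cmd 5: advance +10 → t=43, phase=(18,11,15,6) → FL=W FR=S RL=W RR=S
cmd 6: advance +8 → t=51, phase=(6,19,3,14) → FL=S FR=W RL=S RR=S
cmd 7: advance +3 → t=54, phase=(9,2,6,17) → FL=S FR=S RL=S RR=W

after cmd 1 (t=16): FL=S FR=S RL=S RR=W
after cmd 2 (t=30): FL=S FR=W RL=S RR=S
after cmd 3 (t=31): FL=S FR=W RL=S RR=S
after cmd 4 (t=33): FL=S FR=S RL=S RR=W
after cmd 5 (t=43): FL=W FR=S RL=W RR=S
after cmd 6 (t=51): FL=S FR=W RL=S RR=S
after cmd 7 (t=54): FL=S FR=S RL=S RR=W
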